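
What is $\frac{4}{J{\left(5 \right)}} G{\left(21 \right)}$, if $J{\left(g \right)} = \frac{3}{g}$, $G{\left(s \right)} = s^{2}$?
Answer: $2940$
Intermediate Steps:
$\frac{4}{J{\left(5 \right)}} G{\left(21 \right)} = \frac{4}{3 \cdot \frac{1}{5}} \cdot 21^{2} = \frac{4}{3 \cdot \frac{1}{5}} \cdot 441 = \frac{4}{\frac{3}{5}} \cdot 441 = 4 \cdot \frac{5}{3} \cdot 441 = \frac{20}{3} \cdot 441 = 2940$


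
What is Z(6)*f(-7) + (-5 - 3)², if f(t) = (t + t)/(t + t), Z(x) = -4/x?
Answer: 190/3 ≈ 63.333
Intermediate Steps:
f(t) = 1 (f(t) = (2*t)/((2*t)) = (2*t)*(1/(2*t)) = 1)
Z(6)*f(-7) + (-5 - 3)² = -4/6*1 + (-5 - 3)² = -4*⅙*1 + (-8)² = -⅔*1 + 64 = -⅔ + 64 = 190/3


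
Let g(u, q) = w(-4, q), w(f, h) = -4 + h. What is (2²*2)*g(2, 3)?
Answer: -8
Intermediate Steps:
g(u, q) = -4 + q
(2²*2)*g(2, 3) = (2²*2)*(-4 + 3) = (4*2)*(-1) = 8*(-1) = -8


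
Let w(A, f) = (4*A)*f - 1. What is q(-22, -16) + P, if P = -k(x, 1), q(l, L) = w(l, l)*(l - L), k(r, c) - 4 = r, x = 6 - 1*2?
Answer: -11618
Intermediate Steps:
x = 4 (x = 6 - 2 = 4)
w(A, f) = -1 + 4*A*f (w(A, f) = 4*A*f - 1 = -1 + 4*A*f)
k(r, c) = 4 + r
q(l, L) = (-1 + 4*l**2)*(l - L) (q(l, L) = (-1 + 4*l*l)*(l - L) = (-1 + 4*l**2)*(l - L))
P = -8 (P = -(4 + 4) = -1*8 = -8)
q(-22, -16) + P = -(-1 + 4*(-22)**2)*(-16 - 1*(-22)) - 8 = -(-1 + 4*484)*(-16 + 22) - 8 = -1*(-1 + 1936)*6 - 8 = -1*1935*6 - 8 = -11610 - 8 = -11618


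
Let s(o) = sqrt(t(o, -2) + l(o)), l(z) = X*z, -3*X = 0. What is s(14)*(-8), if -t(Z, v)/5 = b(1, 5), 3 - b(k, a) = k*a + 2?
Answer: -16*sqrt(5) ≈ -35.777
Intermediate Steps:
X = 0 (X = -1/3*0 = 0)
l(z) = 0 (l(z) = 0*z = 0)
b(k, a) = 1 - a*k (b(k, a) = 3 - (k*a + 2) = 3 - (a*k + 2) = 3 - (2 + a*k) = 3 + (-2 - a*k) = 1 - a*k)
t(Z, v) = 20 (t(Z, v) = -5*(1 - 1*5*1) = -5*(1 - 5) = -5*(-4) = 20)
s(o) = 2*sqrt(5) (s(o) = sqrt(20 + 0) = sqrt(20) = 2*sqrt(5))
s(14)*(-8) = (2*sqrt(5))*(-8) = -16*sqrt(5)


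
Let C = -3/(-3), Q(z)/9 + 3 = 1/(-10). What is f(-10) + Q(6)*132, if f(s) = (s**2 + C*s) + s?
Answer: -18014/5 ≈ -3602.8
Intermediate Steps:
Q(z) = -279/10 (Q(z) = -27 + 9/(-10) = -27 + 9*(-1/10) = -27 - 9/10 = -279/10)
C = 1 (C = -1/3*(-3) = 1)
f(s) = s**2 + 2*s (f(s) = (s**2 + 1*s) + s = (s**2 + s) + s = (s + s**2) + s = s**2 + 2*s)
f(-10) + Q(6)*132 = -10*(2 - 10) - 279/10*132 = -10*(-8) - 18414/5 = 80 - 18414/5 = -18014/5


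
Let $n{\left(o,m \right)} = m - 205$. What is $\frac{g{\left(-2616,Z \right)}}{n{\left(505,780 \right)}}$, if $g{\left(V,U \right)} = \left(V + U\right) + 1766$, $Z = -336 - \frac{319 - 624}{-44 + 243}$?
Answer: $- \frac{235709}{114425} \approx -2.0599$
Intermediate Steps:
$n{\left(o,m \right)} = -205 + m$
$Z = - \frac{66559}{199}$ ($Z = -336 - - \frac{305}{199} = -336 + \frac{305}{199} = - \frac{66559}{199} \approx -334.47$)
$g{\left(V,U \right)} = 1766 + U + V$ ($g{\left(V,U \right)} = \left(U + V\right) + 1766 = 1766 + U + V$)
$\frac{g{\left(-2616,Z \right)}}{n{\left(505,780 \right)}} = \frac{1766 - \frac{66559}{199} - 2616}{-205 + 780} = - \frac{235709}{199 \cdot 575} = \left(- \frac{235709}{199}\right) \frac{1}{575} = - \frac{235709}{114425}$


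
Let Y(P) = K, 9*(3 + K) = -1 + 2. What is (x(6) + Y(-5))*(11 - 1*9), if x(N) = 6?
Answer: 56/9 ≈ 6.2222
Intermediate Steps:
K = -26/9 (K = -3 + (-1 + 2)/9 = -3 + (⅑)*1 = -3 + ⅑ = -26/9 ≈ -2.8889)
Y(P) = -26/9
(x(6) + Y(-5))*(11 - 1*9) = (6 - 26/9)*(11 - 1*9) = 28*(11 - 9)/9 = (28/9)*2 = 56/9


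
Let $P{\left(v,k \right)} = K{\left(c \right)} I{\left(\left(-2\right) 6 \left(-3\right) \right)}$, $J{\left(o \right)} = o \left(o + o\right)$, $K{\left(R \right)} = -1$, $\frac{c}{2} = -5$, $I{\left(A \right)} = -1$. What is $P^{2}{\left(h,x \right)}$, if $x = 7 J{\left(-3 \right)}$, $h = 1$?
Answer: $1$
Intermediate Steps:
$c = -10$ ($c = 2 \left(-5\right) = -10$)
$J{\left(o \right)} = 2 o^{2}$ ($J{\left(o \right)} = o 2 o = 2 o^{2}$)
$x = 126$ ($x = 7 \cdot 2 \left(-3\right)^{2} = 7 \cdot 2 \cdot 9 = 7 \cdot 18 = 126$)
$P{\left(v,k \right)} = 1$ ($P{\left(v,k \right)} = \left(-1\right) \left(-1\right) = 1$)
$P^{2}{\left(h,x \right)} = 1^{2} = 1$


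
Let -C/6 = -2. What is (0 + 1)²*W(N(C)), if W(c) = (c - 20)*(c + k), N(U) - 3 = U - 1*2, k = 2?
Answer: -105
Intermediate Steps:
C = 12 (C = -6*(-2) = 12)
N(U) = 1 + U (N(U) = 3 + (U - 1*2) = 3 + (U - 2) = 3 + (-2 + U) = 1 + U)
W(c) = (-20 + c)*(2 + c) (W(c) = (c - 20)*(c + 2) = (-20 + c)*(2 + c))
(0 + 1)²*W(N(C)) = (0 + 1)²*(-40 + (1 + 12)² - 18*(1 + 12)) = 1²*(-40 + 13² - 18*13) = 1*(-40 + 169 - 234) = 1*(-105) = -105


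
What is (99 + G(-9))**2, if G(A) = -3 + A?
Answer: 7569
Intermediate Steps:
(99 + G(-9))**2 = (99 + (-3 - 9))**2 = (99 - 12)**2 = 87**2 = 7569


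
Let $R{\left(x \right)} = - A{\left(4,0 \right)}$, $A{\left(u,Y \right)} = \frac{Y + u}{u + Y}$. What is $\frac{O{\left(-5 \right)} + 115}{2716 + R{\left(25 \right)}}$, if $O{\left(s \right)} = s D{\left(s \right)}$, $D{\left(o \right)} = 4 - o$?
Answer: $\frac{14}{543} \approx 0.025783$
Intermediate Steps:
$A{\left(u,Y \right)} = 1$ ($A{\left(u,Y \right)} = \frac{Y + u}{Y + u} = 1$)
$R{\left(x \right)} = -1$ ($R{\left(x \right)} = \left(-1\right) 1 = -1$)
$O{\left(s \right)} = s \left(4 - s\right)$
$\frac{O{\left(-5 \right)} + 115}{2716 + R{\left(25 \right)}} = \frac{- 5 \left(4 - -5\right) + 115}{2716 - 1} = \frac{- 5 \left(4 + 5\right) + 115}{2715} = \left(\left(-5\right) 9 + 115\right) \frac{1}{2715} = \left(-45 + 115\right) \frac{1}{2715} = 70 \cdot \frac{1}{2715} = \frac{14}{543}$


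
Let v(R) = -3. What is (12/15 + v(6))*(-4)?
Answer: 44/5 ≈ 8.8000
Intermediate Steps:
(12/15 + v(6))*(-4) = (12/15 - 3)*(-4) = (12*(1/15) - 3)*(-4) = (4/5 - 3)*(-4) = -11/5*(-4) = 44/5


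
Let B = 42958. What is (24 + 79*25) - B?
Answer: -40959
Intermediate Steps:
(24 + 79*25) - B = (24 + 79*25) - 1*42958 = (24 + 1975) - 42958 = 1999 - 42958 = -40959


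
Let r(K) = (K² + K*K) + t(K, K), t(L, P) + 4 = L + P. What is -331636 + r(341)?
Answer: -98396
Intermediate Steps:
t(L, P) = -4 + L + P (t(L, P) = -4 + (L + P) = -4 + L + P)
r(K) = -4 + 2*K + 2*K² (r(K) = (K² + K*K) + (-4 + K + K) = (K² + K²) + (-4 + 2*K) = 2*K² + (-4 + 2*K) = -4 + 2*K + 2*K²)
-331636 + r(341) = -331636 + (-4 + 2*341 + 2*341²) = -331636 + (-4 + 682 + 2*116281) = -331636 + (-4 + 682 + 232562) = -331636 + 233240 = -98396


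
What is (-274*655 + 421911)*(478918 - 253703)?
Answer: 54601349815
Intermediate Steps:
(-274*655 + 421911)*(478918 - 253703) = (-179470 + 421911)*225215 = 242441*225215 = 54601349815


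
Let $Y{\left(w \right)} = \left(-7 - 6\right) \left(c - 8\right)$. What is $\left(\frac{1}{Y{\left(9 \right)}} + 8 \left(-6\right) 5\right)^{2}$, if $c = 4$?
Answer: $\frac{155725441}{2704} \approx 57591.0$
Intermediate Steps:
$Y{\left(w \right)} = 52$ ($Y{\left(w \right)} = \left(-7 - 6\right) \left(4 - 8\right) = \left(-13\right) \left(-4\right) = 52$)
$\left(\frac{1}{Y{\left(9 \right)}} + 8 \left(-6\right) 5\right)^{2} = \left(\frac{1}{52} + 8 \left(-6\right) 5\right)^{2} = \left(\frac{1}{52} - 240\right)^{2} = \left(- \frac{12479}{52}\right)^{2} = \frac{155725441}{2704}$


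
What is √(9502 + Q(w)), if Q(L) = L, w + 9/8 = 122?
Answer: √153966/4 ≈ 98.096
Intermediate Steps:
w = 967/8 (w = -9/8 + 122 = 967/8 ≈ 120.88)
√(9502 + Q(w)) = √(9502 + 967/8) = √(76983/8) = √153966/4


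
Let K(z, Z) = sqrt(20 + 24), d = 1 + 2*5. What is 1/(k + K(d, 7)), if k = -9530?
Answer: -4765/45410428 - sqrt(11)/45410428 ≈ -0.00010500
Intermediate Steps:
d = 11 (d = 1 + 10 = 11)
K(z, Z) = 2*sqrt(11) (K(z, Z) = sqrt(44) = 2*sqrt(11))
1/(k + K(d, 7)) = 1/(-9530 + 2*sqrt(11))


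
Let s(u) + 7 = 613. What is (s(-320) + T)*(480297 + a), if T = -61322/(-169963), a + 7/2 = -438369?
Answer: 4320692853050/169963 ≈ 2.5421e+7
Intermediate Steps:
a = -876745/2 (a = -7/2 - 438369 = -876745/2 ≈ -4.3837e+5)
s(u) = 606 (s(u) = -7 + 613 = 606)
T = 61322/169963 (T = -61322*(-1/169963) = 61322/169963 ≈ 0.36080)
(s(-320) + T)*(480297 + a) = (606 + 61322/169963)*(480297 - 876745/2) = (103058900/169963)*(83849/2) = 4320692853050/169963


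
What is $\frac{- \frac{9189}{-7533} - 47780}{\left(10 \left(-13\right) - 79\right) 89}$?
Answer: $\frac{2104781}{819423} \approx 2.5686$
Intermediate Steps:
$\frac{- \frac{9189}{-7533} - 47780}{\left(10 \left(-13\right) - 79\right) 89} = \frac{\left(-9189\right) \left(- \frac{1}{7533}\right) - 47780}{\left(-130 - 79\right) 89} = \frac{\frac{1021}{837} - 47780}{\left(-209\right) 89} = - \frac{39990839}{837 \left(-18601\right)} = \left(- \frac{39990839}{837}\right) \left(- \frac{1}{18601}\right) = \frac{2104781}{819423}$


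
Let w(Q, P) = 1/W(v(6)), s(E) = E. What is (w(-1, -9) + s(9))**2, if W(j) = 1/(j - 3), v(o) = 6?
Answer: 144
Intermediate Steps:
W(j) = 1/(-3 + j)
w(Q, P) = 3 (w(Q, P) = 1/(1/(-3 + 6)) = 1/(1/3) = 3)
(w(-1, -9) + s(9))**2 = (3 + 9)**2 = 12**2 = 144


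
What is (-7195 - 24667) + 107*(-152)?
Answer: -48126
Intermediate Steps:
(-7195 - 24667) + 107*(-152) = -31862 - 16264 = -48126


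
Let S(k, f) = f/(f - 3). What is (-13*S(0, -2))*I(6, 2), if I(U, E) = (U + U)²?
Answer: -3744/5 ≈ -748.80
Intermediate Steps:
S(k, f) = f/(-3 + f)
I(U, E) = 4*U² (I(U, E) = (2*U)² = 4*U²)
(-13*S(0, -2))*I(6, 2) = (-(-26)/(-3 - 2))*(4*6²) = (-(-26)/(-5))*(4*36) = -(-26)*(-1)/5*144 = -13*⅖*144 = -26/5*144 = -3744/5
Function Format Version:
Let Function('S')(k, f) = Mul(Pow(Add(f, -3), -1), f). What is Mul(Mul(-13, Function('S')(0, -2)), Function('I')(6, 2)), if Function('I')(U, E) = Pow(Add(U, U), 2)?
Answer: Rational(-3744, 5) ≈ -748.80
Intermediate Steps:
Function('S')(k, f) = Mul(f, Pow(Add(-3, f), -1)) (Function('S')(k, f) = Mul(Pow(Add(-3, f), -1), f) = Mul(f, Pow(Add(-3, f), -1)))
Function('I')(U, E) = Mul(4, Pow(U, 2)) (Function('I')(U, E) = Pow(Mul(2, U), 2) = Mul(4, Pow(U, 2)))
Mul(Mul(-13, Function('S')(0, -2)), Function('I')(6, 2)) = Mul(Mul(-13, Mul(-2, Pow(Add(-3, -2), -1))), Mul(4, Pow(6, 2))) = Mul(Mul(-13, Mul(-2, Pow(-5, -1))), Mul(4, 36)) = Mul(Mul(-13, Mul(-2, Rational(-1, 5))), 144) = Mul(Mul(-13, Rational(2, 5)), 144) = Mul(Rational(-26, 5), 144) = Rational(-3744, 5)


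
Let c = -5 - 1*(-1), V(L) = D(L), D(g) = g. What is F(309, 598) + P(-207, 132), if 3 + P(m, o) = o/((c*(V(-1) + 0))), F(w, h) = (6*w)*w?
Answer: 572916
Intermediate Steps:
V(L) = L
c = -4 (c = -5 + 1 = -4)
F(w, h) = 6*w**2
P(m, o) = -3 + o/4 (P(m, o) = -3 + o/((-4*(-1 + 0))) = -3 + o/((-4*(-1))) = -3 + o/4)
F(309, 598) + P(-207, 132) = 6*309**2 + (-3 + (1/4)*132) = 6*95481 + (-3 + 33) = 572886 + 30 = 572916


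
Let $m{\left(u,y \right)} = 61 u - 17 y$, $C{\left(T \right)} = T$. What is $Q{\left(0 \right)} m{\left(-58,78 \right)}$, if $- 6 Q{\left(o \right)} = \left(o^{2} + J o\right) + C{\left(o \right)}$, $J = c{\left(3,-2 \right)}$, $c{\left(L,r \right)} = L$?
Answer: $0$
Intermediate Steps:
$m{\left(u,y \right)} = - 17 y + 61 u$
$J = 3$
$Q{\left(o \right)} = - \frac{2 o}{3} - \frac{o^{2}}{6}$ ($Q{\left(o \right)} = - \frac{\left(o^{2} + 3 o\right) + o}{6} = - \frac{o^{2} + 4 o}{6} = - \frac{2 o}{3} - \frac{o^{2}}{6}$)
$Q{\left(0 \right)} m{\left(-58,78 \right)} = \frac{1}{6} \cdot 0 \left(-4 - 0\right) \left(\left(-17\right) 78 + 61 \left(-58\right)\right) = \frac{1}{6} \cdot 0 \left(-4 + 0\right) \left(-1326 - 3538\right) = \frac{1}{6} \cdot 0 \left(-4\right) \left(-4864\right) = 0 \left(-4864\right) = 0$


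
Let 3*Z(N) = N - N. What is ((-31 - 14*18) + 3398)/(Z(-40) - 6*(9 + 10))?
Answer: -3115/114 ≈ -27.325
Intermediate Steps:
Z(N) = 0 (Z(N) = (N - N)/3 = (⅓)*0 = 0)
((-31 - 14*18) + 3398)/(Z(-40) - 6*(9 + 10)) = ((-31 - 14*18) + 3398)/(0 - 6*(9 + 10)) = ((-31 - 252) + 3398)/(0 - 6*19) = (-283 + 3398)/(0 - 114) = 3115/(-114) = 3115*(-1/114) = -3115/114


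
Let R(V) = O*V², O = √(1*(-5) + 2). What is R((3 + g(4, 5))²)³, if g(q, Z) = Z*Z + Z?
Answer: -5003668544858954883*I*√3 ≈ -8.6666e+18*I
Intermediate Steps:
g(q, Z) = Z + Z² (g(q, Z) = Z² + Z = Z + Z²)
O = I*√3 (O = √(-5 + 2) = √(-3) = I*√3 ≈ 1.732*I)
R(V) = I*√3*V² (R(V) = (I*√3)*V² = I*√3*V²)
R((3 + g(4, 5))²)³ = (I*√3*((3 + 5*(1 + 5))²)²)³ = (I*√3*((3 + 5*6)²)²)³ = (I*√3*((3 + 30)²)²)³ = (I*√3*(33²)²)³ = (I*√3*1089²)³ = (I*√3*1185921)³ = (1185921*I*√3)³ = -5003668544858954883*I*√3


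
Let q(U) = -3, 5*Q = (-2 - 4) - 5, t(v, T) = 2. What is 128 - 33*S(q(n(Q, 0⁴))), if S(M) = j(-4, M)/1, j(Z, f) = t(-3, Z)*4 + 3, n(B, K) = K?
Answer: -235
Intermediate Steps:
Q = -11/5 (Q = ((-2 - 4) - 5)/5 = (-6 - 5)/5 = (⅕)*(-11) = -11/5 ≈ -2.2000)
j(Z, f) = 11 (j(Z, f) = 2*4 + 3 = 8 + 3 = 11)
S(M) = 11 (S(M) = 11/1 = 11*1 = 11)
128 - 33*S(q(n(Q, 0⁴))) = 128 - 33*11 = 128 - 363 = -235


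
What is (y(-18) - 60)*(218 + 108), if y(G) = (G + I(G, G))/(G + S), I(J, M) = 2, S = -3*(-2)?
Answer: -57376/3 ≈ -19125.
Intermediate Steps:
S = 6
y(G) = (2 + G)/(6 + G) (y(G) = (G + 2)/(G + 6) = (2 + G)/(6 + G))
(y(-18) - 60)*(218 + 108) = ((2 - 18)/(6 - 18) - 60)*(218 + 108) = (-16/(-12) - 60)*326 = (-1/12*(-16) - 60)*326 = (4/3 - 60)*326 = -176/3*326 = -57376/3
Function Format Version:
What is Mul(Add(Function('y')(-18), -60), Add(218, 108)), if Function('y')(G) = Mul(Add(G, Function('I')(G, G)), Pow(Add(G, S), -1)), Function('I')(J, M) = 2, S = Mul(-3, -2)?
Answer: Rational(-57376, 3) ≈ -19125.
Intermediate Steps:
S = 6
Function('y')(G) = Mul(Pow(Add(6, G), -1), Add(2, G)) (Function('y')(G) = Mul(Add(G, 2), Pow(Add(G, 6), -1)) = Mul(Add(2, G), Pow(Add(6, G), -1)) = Mul(Pow(Add(6, G), -1), Add(2, G)))
Mul(Add(Function('y')(-18), -60), Add(218, 108)) = Mul(Add(Mul(Pow(Add(6, -18), -1), Add(2, -18)), -60), Add(218, 108)) = Mul(Add(Mul(Pow(-12, -1), -16), -60), 326) = Mul(Add(Mul(Rational(-1, 12), -16), -60), 326) = Mul(Add(Rational(4, 3), -60), 326) = Mul(Rational(-176, 3), 326) = Rational(-57376, 3)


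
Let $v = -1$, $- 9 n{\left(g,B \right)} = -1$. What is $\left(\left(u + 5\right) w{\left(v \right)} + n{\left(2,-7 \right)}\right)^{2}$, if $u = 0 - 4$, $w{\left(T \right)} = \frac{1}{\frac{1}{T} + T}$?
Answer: $\frac{49}{324} \approx 0.15123$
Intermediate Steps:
$n{\left(g,B \right)} = \frac{1}{9}$ ($n{\left(g,B \right)} = \left(- \frac{1}{9}\right) \left(-1\right) = \frac{1}{9}$)
$w{\left(T \right)} = \frac{1}{T + \frac{1}{T}}$
$u = -4$ ($u = 0 - 4 = -4$)
$\left(\left(u + 5\right) w{\left(v \right)} + n{\left(2,-7 \right)}\right)^{2} = \left(\left(-4 + 5\right) \left(- \frac{1}{1 + \left(-1\right)^{2}}\right) + \frac{1}{9}\right)^{2} = \left(1 \left(- \frac{1}{1 + 1}\right) + \frac{1}{9}\right)^{2} = \left(1 \left(- \frac{1}{2}\right) + \frac{1}{9}\right)^{2} = \left(- \frac{1}{2} + \frac{1}{9}\right)^{2} = \left(- \frac{7}{18}\right)^{2} = \frac{49}{324}$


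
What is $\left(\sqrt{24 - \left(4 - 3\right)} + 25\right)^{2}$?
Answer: $\left(25 + \sqrt{23}\right)^{2} \approx 887.79$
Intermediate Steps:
$\left(\sqrt{24 - \left(4 - 3\right)} + 25\right)^{2} = \left(\sqrt{24 - 1} + 25\right)^{2} = \left(\sqrt{23} + 25\right)^{2} = \left(25 + \sqrt{23}\right)^{2}$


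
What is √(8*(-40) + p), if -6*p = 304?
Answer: 2*I*√834/3 ≈ 19.253*I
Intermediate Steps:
p = -152/3 (p = -⅙*304 = -152/3 ≈ -50.667)
√(8*(-40) + p) = √(8*(-40) - 152/3) = √(-320 - 152/3) = √(-1112/3) = 2*I*√834/3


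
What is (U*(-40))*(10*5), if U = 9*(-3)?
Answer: 54000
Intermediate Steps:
U = -27
(U*(-40))*(10*5) = (-27*(-40))*(10*5) = 1080*50 = 54000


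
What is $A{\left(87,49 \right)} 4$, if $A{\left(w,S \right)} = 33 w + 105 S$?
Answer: $32064$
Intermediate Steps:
$A{\left(87,49 \right)} 4 = \left(33 \cdot 87 + 105 \cdot 49\right) 4 = \left(2871 + 5145\right) 4 = 8016 \cdot 4 = 32064$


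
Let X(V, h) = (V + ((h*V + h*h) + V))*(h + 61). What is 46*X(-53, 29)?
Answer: -3320280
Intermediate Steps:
X(V, h) = (61 + h)*(h² + 2*V + V*h) (X(V, h) = (V + ((V*h + h²) + V))*(61 + h) = (V + ((h² + V*h) + V))*(61 + h) = (V + (V + h² + V*h))*(61 + h) = (h² + 2*V + V*h)*(61 + h) = (61 + h)*(h² + 2*V + V*h))
46*X(-53, 29) = 46*(29³ + 61*29² + 122*(-53) - 53*29² + 63*(-53)*29) = 46*(24389 + 61*841 - 6466 - 53*841 - 96831) = 46*(24389 + 51301 - 6466 - 44573 - 96831) = 46*(-72180) = -3320280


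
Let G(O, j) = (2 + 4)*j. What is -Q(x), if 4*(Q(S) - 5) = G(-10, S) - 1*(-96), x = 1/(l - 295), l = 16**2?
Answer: -753/26 ≈ -28.962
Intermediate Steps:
l = 256
G(O, j) = 6*j
x = -1/39 (x = 1/(256 - 295) = 1/(-39) = -1/39 ≈ -0.025641)
Q(S) = 29 + 3*S/2 (Q(S) = 5 + (6*S - 1*(-96))/4 = 5 + (6*S + 96)/4 = 5 + (96 + 6*S)/4 = 5 + (24 + 3*S/2) = 29 + 3*S/2)
-Q(x) = -(29 + (3/2)*(-1/39)) = -(29 - 1/26) = -1*753/26 = -753/26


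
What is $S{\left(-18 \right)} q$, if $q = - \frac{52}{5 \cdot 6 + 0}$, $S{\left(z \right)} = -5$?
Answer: $\frac{26}{3} \approx 8.6667$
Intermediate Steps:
$q = - \frac{26}{15}$ ($q = - \frac{52}{30 + 0} = - \frac{52}{30} = \left(-52\right) \frac{1}{30} = - \frac{26}{15} \approx -1.7333$)
$S{\left(-18 \right)} q = \left(-5\right) \left(- \frac{26}{15}\right) = \frac{26}{3}$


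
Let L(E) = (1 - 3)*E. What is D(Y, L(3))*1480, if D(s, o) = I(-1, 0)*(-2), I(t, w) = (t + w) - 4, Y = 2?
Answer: 14800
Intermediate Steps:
L(E) = -2*E
I(t, w) = -4 + t + w
D(s, o) = 10 (D(s, o) = (-4 - 1 + 0)*(-2) = -5*(-2) = 10)
D(Y, L(3))*1480 = 10*1480 = 14800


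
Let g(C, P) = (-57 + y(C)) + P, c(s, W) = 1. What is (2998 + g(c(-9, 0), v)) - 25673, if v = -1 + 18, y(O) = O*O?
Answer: -22714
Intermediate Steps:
y(O) = O²
v = 17
g(C, P) = -57 + P + C² (g(C, P) = (-57 + C²) + P = -57 + P + C²)
(2998 + g(c(-9, 0), v)) - 25673 = (2998 + (-57 + 17 + 1²)) - 25673 = (2998 + (-57 + 17 + 1)) - 25673 = (2998 - 39) - 25673 = 2959 - 25673 = -22714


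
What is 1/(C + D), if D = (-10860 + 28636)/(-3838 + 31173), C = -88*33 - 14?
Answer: -2485/7249614 ≈ -0.00034278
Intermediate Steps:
C = -2918 (C = -2904 - 14 = -2918)
D = 1616/2485 (D = 17776/27335 = 17776*(1/27335) = 1616/2485 ≈ 0.65030)
1/(C + D) = 1/(-2918 + 1616/2485) = 1/(-7249614/2485) = -2485/7249614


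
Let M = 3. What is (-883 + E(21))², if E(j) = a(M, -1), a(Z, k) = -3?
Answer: 784996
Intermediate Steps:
E(j) = -3
(-883 + E(21))² = (-883 - 3)² = (-886)² = 784996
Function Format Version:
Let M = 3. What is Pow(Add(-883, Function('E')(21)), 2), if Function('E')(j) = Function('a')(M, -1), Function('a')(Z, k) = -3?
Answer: 784996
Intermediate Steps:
Function('E')(j) = -3
Pow(Add(-883, Function('E')(21)), 2) = Pow(Add(-883, -3), 2) = Pow(-886, 2) = 784996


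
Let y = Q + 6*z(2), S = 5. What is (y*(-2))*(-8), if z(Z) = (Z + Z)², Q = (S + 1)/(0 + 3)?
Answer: 1568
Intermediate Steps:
Q = 2 (Q = (5 + 1)/(0 + 3) = 6/3 = 6*(⅓) = 2)
z(Z) = 4*Z² (z(Z) = (2*Z)² = 4*Z²)
y = 98 (y = 2 + 6*(4*2²) = 2 + 6*(4*4) = 2 + 6*16 = 2 + 96 = 98)
(y*(-2))*(-8) = (98*(-2))*(-8) = -196*(-8) = 1568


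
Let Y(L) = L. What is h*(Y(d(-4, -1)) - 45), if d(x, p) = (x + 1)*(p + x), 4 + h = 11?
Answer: -210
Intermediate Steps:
h = 7 (h = -4 + 11 = 7)
d(x, p) = (1 + x)*(p + x)
h*(Y(d(-4, -1)) - 45) = 7*((-1 - 4 + (-4)² - 1*(-4)) - 45) = 7*((-1 - 4 + 16 + 4) - 45) = 7*(15 - 45) = 7*(-30) = -210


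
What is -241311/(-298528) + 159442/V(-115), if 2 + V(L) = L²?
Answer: 50788756729/3947435744 ≈ 12.866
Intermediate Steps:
V(L) = -2 + L²
-241311/(-298528) + 159442/V(-115) = -241311/(-298528) + 159442/(-2 + (-115)²) = -241311*(-1/298528) + 159442/(-2 + 13225) = 241311/298528 + 159442/13223 = 50788756729/3947435744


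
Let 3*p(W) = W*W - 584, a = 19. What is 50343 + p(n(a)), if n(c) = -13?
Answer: 150614/3 ≈ 50205.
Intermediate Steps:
p(W) = -584/3 + W²/3 (p(W) = (W*W - 584)/3 = (W² - 584)/3 = (-584 + W²)/3 = -584/3 + W²/3)
50343 + p(n(a)) = 50343 + (-584/3 + (⅓)*(-13)²) = 50343 + (-584/3 + (⅓)*169) = 50343 + (-584/3 + 169/3) = 50343 - 415/3 = 150614/3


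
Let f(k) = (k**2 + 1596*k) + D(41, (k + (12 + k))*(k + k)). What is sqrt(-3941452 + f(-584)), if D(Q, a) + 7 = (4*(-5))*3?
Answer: I*sqrt(4532527) ≈ 2129.0*I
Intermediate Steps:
D(Q, a) = -67 (D(Q, a) = -7 + (4*(-5))*3 = -7 - 20*3 = -7 - 60 = -67)
f(k) = -67 + k**2 + 1596*k (f(k) = (k**2 + 1596*k) - 67 = -67 + k**2 + 1596*k)
sqrt(-3941452 + f(-584)) = sqrt(-3941452 + (-67 + (-584)**2 + 1596*(-584))) = sqrt(-3941452 + (-67 + 341056 - 932064)) = sqrt(-3941452 - 591075) = sqrt(-4532527) = I*sqrt(4532527)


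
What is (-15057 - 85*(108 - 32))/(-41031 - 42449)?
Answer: 21517/83480 ≈ 0.25775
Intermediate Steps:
(-15057 - 85*(108 - 32))/(-41031 - 42449) = (-15057 - 85*76)/(-83480) = (-15057 - 6460)*(-1/83480) = -21517*(-1/83480) = 21517/83480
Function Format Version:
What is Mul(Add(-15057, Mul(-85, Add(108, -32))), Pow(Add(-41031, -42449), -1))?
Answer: Rational(21517, 83480) ≈ 0.25775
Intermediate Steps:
Mul(Add(-15057, Mul(-85, Add(108, -32))), Pow(Add(-41031, -42449), -1)) = Mul(Add(-15057, Mul(-85, 76)), Pow(-83480, -1)) = Mul(Add(-15057, -6460), Rational(-1, 83480)) = Mul(-21517, Rational(-1, 83480)) = Rational(21517, 83480)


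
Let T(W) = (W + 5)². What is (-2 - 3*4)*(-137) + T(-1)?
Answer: 1934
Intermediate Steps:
T(W) = (5 + W)²
(-2 - 3*4)*(-137) + T(-1) = (-2 - 3*4)*(-137) + (5 - 1)² = (-2 - 12)*(-137) + 4² = -14*(-137) + 16 = 1918 + 16 = 1934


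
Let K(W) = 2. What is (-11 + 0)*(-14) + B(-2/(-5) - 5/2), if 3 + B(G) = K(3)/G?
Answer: 3151/21 ≈ 150.05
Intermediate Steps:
B(G) = -3 + 2/G
(-11 + 0)*(-14) + B(-2/(-5) - 5/2) = (-11 + 0)*(-14) + (-3 + 2/(-2/(-5) - 5/2)) = -11*(-14) + (-3 + 2/(-2*(-⅕) - 5*½)) = 154 + (-3 + 2/(⅖ - 5/2)) = 154 + (-3 + 2/(-21/10)) = 154 + (-3 + 2*(-10/21)) = 154 + (-3 - 20/21) = 154 - 83/21 = 3151/21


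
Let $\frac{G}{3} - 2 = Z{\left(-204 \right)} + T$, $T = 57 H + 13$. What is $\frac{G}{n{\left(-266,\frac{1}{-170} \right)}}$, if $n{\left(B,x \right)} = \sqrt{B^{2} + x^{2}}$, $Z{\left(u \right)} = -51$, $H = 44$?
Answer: $\frac{1260720 \sqrt{2044848401}}{2044848401} \approx 27.88$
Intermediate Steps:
$T = 2521$ ($T = 57 \cdot 44 + 13 = 2508 + 13 = 2521$)
$G = 7416$ ($G = 6 + 3 \left(-51 + 2521\right) = 6 + 3 \cdot 2470 = 6 + 7410 = 7416$)
$\frac{G}{n{\left(-266,\frac{1}{-170} \right)}} = \frac{7416}{\sqrt{\left(-266\right)^{2} + \left(\frac{1}{-170}\right)^{2}}} = \frac{7416}{\sqrt{70756 + \left(- \frac{1}{170}\right)^{2}}} = \frac{7416}{\sqrt{70756 + \frac{1}{28900}}} = \frac{7416}{\sqrt{\frac{2044848401}{28900}}} = \frac{7416}{\frac{1}{170} \sqrt{2044848401}} = 7416 \frac{170 \sqrt{2044848401}}{2044848401} = \frac{1260720 \sqrt{2044848401}}{2044848401}$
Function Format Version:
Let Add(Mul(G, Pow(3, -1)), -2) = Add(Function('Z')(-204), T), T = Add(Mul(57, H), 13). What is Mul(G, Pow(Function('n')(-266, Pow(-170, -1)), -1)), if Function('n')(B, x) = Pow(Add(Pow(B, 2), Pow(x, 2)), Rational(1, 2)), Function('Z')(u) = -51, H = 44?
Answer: Mul(Rational(1260720, 2044848401), Pow(2044848401, Rational(1, 2))) ≈ 27.880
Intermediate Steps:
T = 2521 (T = Add(Mul(57, 44), 13) = Add(2508, 13) = 2521)
G = 7416 (G = Add(6, Mul(3, Add(-51, 2521))) = Add(6, Mul(3, 2470)) = Add(6, 7410) = 7416)
Mul(G, Pow(Function('n')(-266, Pow(-170, -1)), -1)) = Mul(7416, Pow(Pow(Add(Pow(-266, 2), Pow(Pow(-170, -1), 2)), Rational(1, 2)), -1)) = Mul(7416, Pow(Pow(Add(70756, Pow(Rational(-1, 170), 2)), Rational(1, 2)), -1)) = Mul(7416, Pow(Pow(Add(70756, Rational(1, 28900)), Rational(1, 2)), -1)) = Mul(7416, Pow(Pow(Rational(2044848401, 28900), Rational(1, 2)), -1)) = Mul(7416, Pow(Mul(Rational(1, 170), Pow(2044848401, Rational(1, 2))), -1)) = Mul(7416, Mul(Rational(170, 2044848401), Pow(2044848401, Rational(1, 2)))) = Mul(Rational(1260720, 2044848401), Pow(2044848401, Rational(1, 2)))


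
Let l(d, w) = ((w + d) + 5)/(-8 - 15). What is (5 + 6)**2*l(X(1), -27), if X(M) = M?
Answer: 2541/23 ≈ 110.48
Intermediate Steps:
l(d, w) = -5/23 - d/23 - w/23 (l(d, w) = ((d + w) + 5)/(-23) = (5 + d + w)*(-1/23) = -5/23 - d/23 - w/23)
(5 + 6)**2*l(X(1), -27) = (5 + 6)**2*(-5/23 - 1/23*1 - 1/23*(-27)) = 11**2*(-5/23 - 1/23 + 27/23) = 121*(21/23) = 2541/23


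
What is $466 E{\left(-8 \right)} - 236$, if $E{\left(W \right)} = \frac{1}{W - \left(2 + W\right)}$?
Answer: $-469$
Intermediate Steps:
$E{\left(W \right)} = - \frac{1}{2}$ ($E{\left(W \right)} = \frac{1}{-2} = - \frac{1}{2}$)
$466 E{\left(-8 \right)} - 236 = 466 \left(- \frac{1}{2}\right) - 236 = -233 - 236 = -469$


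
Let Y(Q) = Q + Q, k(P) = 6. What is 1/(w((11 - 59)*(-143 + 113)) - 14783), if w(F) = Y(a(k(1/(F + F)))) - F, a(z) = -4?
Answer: -1/16231 ≈ -6.1610e-5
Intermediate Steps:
Y(Q) = 2*Q
w(F) = -8 - F (w(F) = 2*(-4) - F = -8 - F)
1/(w((11 - 59)*(-143 + 113)) - 14783) = 1/((-8 - (11 - 59)*(-143 + 113)) - 14783) = 1/((-8 - (-48)*(-30)) - 14783) = 1/((-8 - 1*1440) - 14783) = 1/((-8 - 1440) - 14783) = 1/(-1448 - 14783) = 1/(-16231) = -1/16231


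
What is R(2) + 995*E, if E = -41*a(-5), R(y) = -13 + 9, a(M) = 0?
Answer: -4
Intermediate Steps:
R(y) = -4
E = 0 (E = -41*0 = 0)
R(2) + 995*E = -4 + 995*0 = -4 + 0 = -4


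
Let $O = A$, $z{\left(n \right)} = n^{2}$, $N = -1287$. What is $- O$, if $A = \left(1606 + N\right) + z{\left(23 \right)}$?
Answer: $-848$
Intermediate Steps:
$A = 848$ ($A = \left(1606 - 1287\right) + 23^{2} = 319 + 529 = 848$)
$O = 848$
$- O = \left(-1\right) 848 = -848$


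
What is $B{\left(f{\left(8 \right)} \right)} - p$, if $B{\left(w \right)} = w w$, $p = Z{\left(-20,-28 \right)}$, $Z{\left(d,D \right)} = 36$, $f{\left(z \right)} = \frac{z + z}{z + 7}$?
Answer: $- \frac{7844}{225} \approx -34.862$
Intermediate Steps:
$f{\left(z \right)} = \frac{2 z}{7 + z}$
$p = 36$
$B{\left(w \right)} = w^{2}$
$B{\left(f{\left(8 \right)} \right)} - p = \left(2 \cdot 8 \frac{1}{7 + 8}\right)^{2} - 36 = \left(2 \cdot 8 \cdot \frac{1}{15}\right)^{2} - 36 = \left(\frac{16}{15}\right)^{2} - 36 = \frac{256}{225} - 36 = - \frac{7844}{225}$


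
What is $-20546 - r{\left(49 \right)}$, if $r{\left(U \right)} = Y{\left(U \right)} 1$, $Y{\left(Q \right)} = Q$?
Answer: $-20595$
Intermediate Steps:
$r{\left(U \right)} = U$ ($r{\left(U \right)} = U 1 = U$)
$-20546 - r{\left(49 \right)} = -20546 - 49 = -20595$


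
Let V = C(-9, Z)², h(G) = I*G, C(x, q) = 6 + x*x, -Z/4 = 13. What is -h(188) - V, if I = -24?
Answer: -3057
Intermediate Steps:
Z = -52 (Z = -4*13 = -52)
C(x, q) = 6 + x²
h(G) = -24*G
V = 7569 (V = (6 + (-9)²)² = (6 + 81)² = 87² = 7569)
-h(188) - V = -(-24)*188 - 1*7569 = -1*(-4512) - 7569 = 4512 - 7569 = -3057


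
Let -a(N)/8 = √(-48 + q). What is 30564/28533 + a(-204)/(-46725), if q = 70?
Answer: 10188/9511 + 8*√22/46725 ≈ 1.0720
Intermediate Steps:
a(N) = -8*√22 (a(N) = -8*√(-48 + 70) = -8*√22)
30564/28533 + a(-204)/(-46725) = 30564/28533 - 8*√22/(-46725) = 30564*(1/28533) - 8*√22*(-1/46725) = 10188/9511 + 8*√22/46725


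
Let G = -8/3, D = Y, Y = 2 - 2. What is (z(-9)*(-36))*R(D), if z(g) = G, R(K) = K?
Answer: 0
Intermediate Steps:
Y = 0
D = 0
G = -8/3 (G = -8*⅓ = -8/3 ≈ -2.6667)
z(g) = -8/3
(z(-9)*(-36))*R(D) = -8/3*(-36)*0 = 96*0 = 0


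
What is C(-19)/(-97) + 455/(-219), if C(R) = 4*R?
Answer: -27491/21243 ≈ -1.2941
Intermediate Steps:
C(-19)/(-97) + 455/(-219) = (4*(-19))/(-97) + 455/(-219) = -76*(-1/97) + 455*(-1/219) = 76/97 - 455/219 = -27491/21243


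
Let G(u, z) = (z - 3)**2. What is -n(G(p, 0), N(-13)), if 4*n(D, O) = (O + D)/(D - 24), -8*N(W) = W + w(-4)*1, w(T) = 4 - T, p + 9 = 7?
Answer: 77/480 ≈ 0.16042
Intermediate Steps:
p = -2 (p = -9 + 7 = -2)
G(u, z) = (-3 + z)**2
N(W) = -1 - W/8 (N(W) = -(W + (4 - 1*(-4))*1)/8 = -(W + (4 + 4)*1)/8 = -(W + 8*1)/8 = -(W + 8)/8 = -(8 + W)/8 = -1 - W/8)
n(D, O) = (D + O)/(4*(-24 + D)) (n(D, O) = ((O + D)/(D - 24))/4 = ((D + O)/(-24 + D))/4 = (D + O)/(4*(-24 + D)))
-n(G(p, 0), N(-13)) = -((-3 + 0)**2 + (-1 - 1/8*(-13)))/(4*(-24 + (-3 + 0)**2)) = -((-3)**2 + (-1 + 13/8))/(4*(-24 + (-3)**2)) = -(9 + 5/8)/(4*(-24 + 9)) = -77/(4*(-15)*8) = -(-1)*77/(4*15*8) = -1*(-77/480) = 77/480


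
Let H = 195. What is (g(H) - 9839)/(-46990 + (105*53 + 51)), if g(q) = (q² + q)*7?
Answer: -257701/41374 ≈ -6.2286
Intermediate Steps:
g(q) = 7*q + 7*q² (g(q) = (q + q²)*7 = 7*q + 7*q²)
(g(H) - 9839)/(-46990 + (105*53 + 51)) = (7*195*(1 + 195) - 9839)/(-46990 + (105*53 + 51)) = (7*195*196 - 9839)/(-46990 + (5565 + 51)) = (267540 - 9839)/(-46990 + 5616) = 257701/(-41374) = 257701*(-1/41374) = -257701/41374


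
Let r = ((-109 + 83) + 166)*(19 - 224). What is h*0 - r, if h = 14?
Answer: 28700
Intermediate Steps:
r = -28700 (r = (-26 + 166)*(-205) = 140*(-205) = -28700)
h*0 - r = 14*0 - 1*(-28700) = 0 + 28700 = 28700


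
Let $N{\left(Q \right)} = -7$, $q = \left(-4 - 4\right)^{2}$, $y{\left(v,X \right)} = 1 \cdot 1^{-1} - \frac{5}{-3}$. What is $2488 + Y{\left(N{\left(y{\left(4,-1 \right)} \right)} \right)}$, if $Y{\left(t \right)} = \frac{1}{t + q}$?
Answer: $\frac{141817}{57} \approx 2488.0$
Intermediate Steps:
$y{\left(v,X \right)} = \frac{8}{3}$ ($y{\left(v,X \right)} = 1 \cdot 1 - - \frac{5}{3} = 1 + \frac{5}{3} = \frac{8}{3}$)
$q = 64$ ($q = \left(-8\right)^{2} = 64$)
$Y{\left(t \right)} = \frac{1}{64 + t}$ ($Y{\left(t \right)} = \frac{1}{t + 64} = \frac{1}{64 + t}$)
$2488 + Y{\left(N{\left(y{\left(4,-1 \right)} \right)} \right)} = 2488 + \frac{1}{64 - 7} = 2488 + \frac{1}{57} = \frac{141817}{57}$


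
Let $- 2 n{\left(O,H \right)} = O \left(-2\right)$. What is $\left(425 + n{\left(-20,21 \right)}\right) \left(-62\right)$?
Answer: $-25110$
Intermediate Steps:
$n{\left(O,H \right)} = O$ ($n{\left(O,H \right)} = - \frac{O \left(-2\right)}{2} = - \frac{\left(-2\right) O}{2} = O$)
$\left(425 + n{\left(-20,21 \right)}\right) \left(-62\right) = \left(425 - 20\right) \left(-62\right) = 405 \left(-62\right) = -25110$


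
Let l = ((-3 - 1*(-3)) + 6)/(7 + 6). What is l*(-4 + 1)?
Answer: -18/13 ≈ -1.3846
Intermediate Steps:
l = 6/13 (l = ((-3 + 3) + 6)/13 = (0 + 6)*(1/13) = 6*(1/13) = 6/13 ≈ 0.46154)
l*(-4 + 1) = 6*(-4 + 1)/13 = (6/13)*(-3) = -18/13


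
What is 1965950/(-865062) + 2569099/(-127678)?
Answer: -1236719241619/55224693018 ≈ -22.394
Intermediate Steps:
1965950/(-865062) + 2569099/(-127678) = 1965950*(-1/865062) + 2569099*(-1/127678) = -982975/432531 - 2569099/127678 = -1236719241619/55224693018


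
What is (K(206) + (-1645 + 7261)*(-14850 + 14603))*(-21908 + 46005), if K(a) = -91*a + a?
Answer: -33872960124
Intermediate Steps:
K(a) = -90*a
(K(206) + (-1645 + 7261)*(-14850 + 14603))*(-21908 + 46005) = (-90*206 + (-1645 + 7261)*(-14850 + 14603))*(-21908 + 46005) = (-18540 + 5616*(-247))*24097 = (-18540 - 1387152)*24097 = -1405692*24097 = -33872960124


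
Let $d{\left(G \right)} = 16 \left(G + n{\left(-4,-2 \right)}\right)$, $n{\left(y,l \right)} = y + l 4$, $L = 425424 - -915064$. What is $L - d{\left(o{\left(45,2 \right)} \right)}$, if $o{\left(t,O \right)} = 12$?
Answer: $1340488$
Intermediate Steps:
$L = 1340488$ ($L = 425424 + 915064 = 1340488$)
$n{\left(y,l \right)} = y + 4 l$
$d{\left(G \right)} = -192 + 16 G$ ($d{\left(G \right)} = 16 \left(G + \left(-4 + 4 \left(-2\right)\right)\right) = 16 \left(G - 12\right) = 16 \left(-12 + G\right) = -192 + 16 G$)
$L - d{\left(o{\left(45,2 \right)} \right)} = 1340488 - \left(-192 + 16 \cdot 12\right) = 1340488 - \left(-192 + 192\right) = 1340488 - 0 = 1340488 + 0 = 1340488$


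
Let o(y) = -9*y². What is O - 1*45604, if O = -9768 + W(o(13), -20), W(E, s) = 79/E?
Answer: -84220891/1521 ≈ -55372.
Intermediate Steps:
O = -14857207/1521 (O = -9768 + 79/((-9*13²)) = -9768 + 79/((-9*169)) = -9768 + 79/(-1521) = -9768 + 79*(-1/1521) = -9768 - 79/1521 = -14857207/1521 ≈ -9768.0)
O - 1*45604 = -14857207/1521 - 1*45604 = -14857207/1521 - 45604 = -84220891/1521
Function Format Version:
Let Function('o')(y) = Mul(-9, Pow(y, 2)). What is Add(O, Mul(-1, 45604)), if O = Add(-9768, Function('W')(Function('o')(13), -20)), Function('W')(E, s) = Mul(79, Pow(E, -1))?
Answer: Rational(-84220891, 1521) ≈ -55372.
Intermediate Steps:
O = Rational(-14857207, 1521) (O = Add(-9768, Mul(79, Pow(Mul(-9, Pow(13, 2)), -1))) = Add(-9768, Mul(79, Pow(Mul(-9, 169), -1))) = Add(-9768, Mul(79, Pow(-1521, -1))) = Add(-9768, Mul(79, Rational(-1, 1521))) = Add(-9768, Rational(-79, 1521)) = Rational(-14857207, 1521) ≈ -9768.0)
Add(O, Mul(-1, 45604)) = Add(Rational(-14857207, 1521), Mul(-1, 45604)) = Add(Rational(-14857207, 1521), -45604) = Rational(-84220891, 1521)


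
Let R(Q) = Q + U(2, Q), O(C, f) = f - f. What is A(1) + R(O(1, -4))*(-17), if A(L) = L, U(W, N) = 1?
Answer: -16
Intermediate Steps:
O(C, f) = 0
R(Q) = 1 + Q (R(Q) = Q + 1 = 1 + Q)
A(1) + R(O(1, -4))*(-17) = 1 + (1 + 0)*(-17) = 1 + 1*(-17) = 1 - 17 = -16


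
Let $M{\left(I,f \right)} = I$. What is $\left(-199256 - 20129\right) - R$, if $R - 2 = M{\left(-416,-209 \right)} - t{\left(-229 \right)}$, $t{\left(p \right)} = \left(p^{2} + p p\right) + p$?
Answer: $-114318$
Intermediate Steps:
$t{\left(p \right)} = p + 2 p^{2}$ ($t{\left(p \right)} = \left(p^{2} + p^{2}\right) + p = 2 p^{2} + p = p + 2 p^{2}$)
$R = -105067$ ($R = 2 - \left(416 - 229 \left(1 + 2 \left(-229\right)\right)\right) = 2 - \left(416 - 229 \left(1 - 458\right)\right) = 2 - \left(416 - -104653\right) = 2 - 105069 = -105067$)
$\left(-199256 - 20129\right) - R = \left(-199256 - 20129\right) - -105067 = \left(-199256 - 20129\right) + 105067 = -219385 + 105067 = -114318$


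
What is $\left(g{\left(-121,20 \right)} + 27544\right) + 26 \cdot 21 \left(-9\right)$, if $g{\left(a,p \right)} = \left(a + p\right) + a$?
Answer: $22408$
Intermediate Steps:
$g{\left(a,p \right)} = p + 2 a$
$\left(g{\left(-121,20 \right)} + 27544\right) + 26 \cdot 21 \left(-9\right) = \left(\left(20 + 2 \left(-121\right)\right) + 27544\right) + 26 \cdot 21 \left(-9\right) = \left(\left(20 - 242\right) + 27544\right) + 546 \left(-9\right) = \left(-222 + 27544\right) - 4914 = 27322 - 4914 = 22408$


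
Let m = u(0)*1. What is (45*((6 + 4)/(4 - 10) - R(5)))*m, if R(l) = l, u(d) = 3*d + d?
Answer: 0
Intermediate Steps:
u(d) = 4*d
m = 0 (m = (4*0)*1 = 0*1 = 0)
(45*((6 + 4)/(4 - 10) - R(5)))*m = (45*((6 + 4)/(4 - 10) - 1*5))*0 = (45*(10/(-6) - 5))*0 = (45*(10*(-⅙) - 5))*0 = (45*(-5/3 - 5))*0 = (45*(-20/3))*0 = -300*0 = 0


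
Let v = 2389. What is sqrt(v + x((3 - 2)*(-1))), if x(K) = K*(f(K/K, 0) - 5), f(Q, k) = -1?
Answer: sqrt(2395) ≈ 48.939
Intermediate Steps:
x(K) = -6*K (x(K) = K*(-1 - 5) = K*(-6) = -6*K)
sqrt(v + x((3 - 2)*(-1))) = sqrt(2389 - 6*(3 - 2)*(-1)) = sqrt(2389 - 6*(-1)) = sqrt(2389 + 6) = sqrt(2395)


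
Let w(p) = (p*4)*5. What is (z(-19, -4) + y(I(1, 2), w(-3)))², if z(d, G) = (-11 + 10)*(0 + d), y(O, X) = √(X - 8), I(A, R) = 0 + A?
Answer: 293 + 76*I*√17 ≈ 293.0 + 313.36*I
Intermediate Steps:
w(p) = 20*p (w(p) = (4*p)*5 = 20*p)
I(A, R) = A
y(O, X) = √(-8 + X)
z(d, G) = -d
(z(-19, -4) + y(I(1, 2), w(-3)))² = (-1*(-19) + √(-8 + 20*(-3)))² = (19 + √(-8 - 60))² = (19 + √(-68))² = (19 + 2*I*√17)²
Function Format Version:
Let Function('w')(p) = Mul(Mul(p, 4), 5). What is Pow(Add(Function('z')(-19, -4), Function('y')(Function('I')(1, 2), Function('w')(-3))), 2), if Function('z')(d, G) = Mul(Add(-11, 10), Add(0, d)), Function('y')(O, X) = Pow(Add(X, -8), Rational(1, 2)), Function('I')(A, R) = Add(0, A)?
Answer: Add(293, Mul(76, I, Pow(17, Rational(1, 2)))) ≈ Add(293.00, Mul(313.36, I))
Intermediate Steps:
Function('w')(p) = Mul(20, p) (Function('w')(p) = Mul(Mul(4, p), 5) = Mul(20, p))
Function('I')(A, R) = A
Function('y')(O, X) = Pow(Add(-8, X), Rational(1, 2))
Function('z')(d, G) = Mul(-1, d)
Pow(Add(Function('z')(-19, -4), Function('y')(Function('I')(1, 2), Function('w')(-3))), 2) = Pow(Add(Mul(-1, -19), Pow(Add(-8, Mul(20, -3)), Rational(1, 2))), 2) = Pow(Add(19, Pow(Add(-8, -60), Rational(1, 2))), 2) = Pow(Add(19, Pow(-68, Rational(1, 2))), 2) = Pow(Add(19, Mul(2, I, Pow(17, Rational(1, 2)))), 2)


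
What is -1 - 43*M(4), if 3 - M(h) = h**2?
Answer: 558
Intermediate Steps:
M(h) = 3 - h**2
-1 - 43*M(4) = -1 - 43*(3 - 1*4**2) = -1 - 43*(3 - 1*16) = -1 - 43*(3 - 16) = -1 - 43*(-13) = -1 + 559 = 558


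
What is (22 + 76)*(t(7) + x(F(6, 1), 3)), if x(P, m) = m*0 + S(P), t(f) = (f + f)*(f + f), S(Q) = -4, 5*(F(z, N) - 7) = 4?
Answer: 18816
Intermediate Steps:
F(z, N) = 39/5 (F(z, N) = 7 + (⅕)*4 = 7 + ⅘ = 39/5)
t(f) = 4*f² (t(f) = (2*f)*(2*f) = 4*f²)
x(P, m) = -4 (x(P, m) = m*0 - 4 = 0 - 4 = -4)
(22 + 76)*(t(7) + x(F(6, 1), 3)) = (22 + 76)*(4*7² - 4) = 98*(4*49 - 4) = 98*(196 - 4) = 98*192 = 18816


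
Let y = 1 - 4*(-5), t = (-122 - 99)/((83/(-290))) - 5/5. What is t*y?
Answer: 1344147/83 ≈ 16195.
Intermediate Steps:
t = 64007/83 (t = -221/(83*(-1/290)) - 5*⅕ = -221/(-83/290) - 1 = -221*(-290/83) - 1 = 64090/83 - 1 = 64007/83 ≈ 771.17)
y = 21 (y = 1 + 20 = 21)
t*y = (64007/83)*21 = 1344147/83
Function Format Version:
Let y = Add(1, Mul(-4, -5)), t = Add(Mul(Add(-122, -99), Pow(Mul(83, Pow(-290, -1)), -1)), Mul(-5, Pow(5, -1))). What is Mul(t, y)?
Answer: Rational(1344147, 83) ≈ 16195.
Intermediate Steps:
t = Rational(64007, 83) (t = Add(Mul(-221, Pow(Mul(83, Rational(-1, 290)), -1)), Mul(-5, Rational(1, 5))) = Add(Mul(-221, Pow(Rational(-83, 290), -1)), -1) = Add(Mul(-221, Rational(-290, 83)), -1) = Add(Rational(64090, 83), -1) = Rational(64007, 83) ≈ 771.17)
y = 21 (y = Add(1, 20) = 21)
Mul(t, y) = Mul(Rational(64007, 83), 21) = Rational(1344147, 83)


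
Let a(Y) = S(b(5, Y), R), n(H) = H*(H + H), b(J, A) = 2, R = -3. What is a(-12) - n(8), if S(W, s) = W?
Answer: -126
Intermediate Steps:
n(H) = 2*H**2 (n(H) = H*(2*H) = 2*H**2)
a(Y) = 2
a(-12) - n(8) = 2 - 2*8**2 = 2 - 2*64 = 2 - 1*128 = 2 - 128 = -126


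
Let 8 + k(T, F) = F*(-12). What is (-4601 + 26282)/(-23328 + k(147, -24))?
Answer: -21681/23048 ≈ -0.94069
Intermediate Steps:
k(T, F) = -8 - 12*F (k(T, F) = -8 + F*(-12) = -8 - 12*F)
(-4601 + 26282)/(-23328 + k(147, -24)) = (-4601 + 26282)/(-23328 + (-8 - 12*(-24))) = 21681/(-23328 + (-8 + 288)) = 21681/(-23328 + 280) = 21681/(-23048) = 21681*(-1/23048) = -21681/23048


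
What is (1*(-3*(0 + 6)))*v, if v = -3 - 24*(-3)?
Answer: -1242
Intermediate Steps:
v = 69 (v = -3 - 4*(-18) = -3 + 72 = 69)
(1*(-3*(0 + 6)))*v = (1*(-3*(0 + 6)))*69 = (1*(-3*6))*69 = (1*(-18))*69 = -18*69 = -1242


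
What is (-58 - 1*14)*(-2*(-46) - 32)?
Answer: -4320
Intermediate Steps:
(-58 - 1*14)*(-2*(-46) - 32) = (-58 - 14)*(92 - 32) = -72*60 = -4320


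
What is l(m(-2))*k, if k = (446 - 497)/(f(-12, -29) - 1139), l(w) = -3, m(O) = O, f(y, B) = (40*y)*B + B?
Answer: 153/12752 ≈ 0.011998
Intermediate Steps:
f(y, B) = B + 40*B*y (f(y, B) = 40*B*y + B = B + 40*B*y)
k = -51/12752 (k = (446 - 497)/(-29*(1 + 40*(-12)) - 1139) = -51/(-29*(1 - 480) - 1139) = -51/(-29*(-479) - 1139) = -51/(13891 - 1139) = -51/12752 ≈ -0.0039994)
l(m(-2))*k = -3*(-51/12752) = 153/12752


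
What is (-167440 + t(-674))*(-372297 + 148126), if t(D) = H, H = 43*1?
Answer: 37525552887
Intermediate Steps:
H = 43
t(D) = 43
(-167440 + t(-674))*(-372297 + 148126) = (-167440 + 43)*(-372297 + 148126) = -167397*(-224171) = 37525552887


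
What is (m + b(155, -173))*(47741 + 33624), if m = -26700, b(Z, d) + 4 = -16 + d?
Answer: -2188148945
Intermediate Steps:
b(Z, d) = -20 + d (b(Z, d) = -4 + (-16 + d) = -20 + d)
(m + b(155, -173))*(47741 + 33624) = (-26700 + (-20 - 173))*(47741 + 33624) = (-26700 - 193)*81365 = -26893*81365 = -2188148945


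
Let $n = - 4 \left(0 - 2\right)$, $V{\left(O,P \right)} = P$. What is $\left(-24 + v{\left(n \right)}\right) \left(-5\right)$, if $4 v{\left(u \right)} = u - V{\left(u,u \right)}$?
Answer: $120$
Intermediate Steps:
$n = 8$ ($n = \left(-4\right) \left(-2\right) = 8$)
$v{\left(u \right)} = 0$ ($v{\left(u \right)} = \frac{u - u}{4} = \frac{1}{4} \cdot 0 = 0$)
$\left(-24 + v{\left(n \right)}\right) \left(-5\right) = \left(-24 + 0\right) \left(-5\right) = \left(-24\right) \left(-5\right) = 120$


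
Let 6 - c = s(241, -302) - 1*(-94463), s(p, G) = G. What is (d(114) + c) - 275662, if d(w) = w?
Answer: -369703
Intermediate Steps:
c = -94155 (c = 6 - (-302 - 1*(-94463)) = 6 - (-302 + 94463) = 6 - 1*94161 = 6 - 94161 = -94155)
(d(114) + c) - 275662 = (114 - 94155) - 275662 = -94041 - 275662 = -369703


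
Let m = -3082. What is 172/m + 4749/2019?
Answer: 2381525/1037093 ≈ 2.2963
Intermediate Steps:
172/m + 4749/2019 = 172/(-3082) + 4749/2019 = 172*(-1/3082) + 4749*(1/2019) = -86/1541 + 1583/673 = 2381525/1037093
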